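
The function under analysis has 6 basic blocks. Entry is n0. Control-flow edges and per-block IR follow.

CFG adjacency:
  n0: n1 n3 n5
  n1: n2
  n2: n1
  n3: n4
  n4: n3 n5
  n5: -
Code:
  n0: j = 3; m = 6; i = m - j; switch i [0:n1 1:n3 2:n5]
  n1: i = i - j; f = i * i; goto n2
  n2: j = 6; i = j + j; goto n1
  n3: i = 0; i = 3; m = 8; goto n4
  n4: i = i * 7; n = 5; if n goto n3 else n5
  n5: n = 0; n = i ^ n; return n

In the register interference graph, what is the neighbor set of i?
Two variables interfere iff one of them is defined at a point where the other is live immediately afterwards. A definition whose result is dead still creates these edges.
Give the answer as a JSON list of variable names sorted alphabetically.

Answer: ["j", "m", "n"]

Analysis:
Block summaries:
  n0: def={i,j,m} ue=∅
  n1: def={f,i} ue={i,j}
  n2: def={i,j} ue=∅
  n3: def={i,m} ue=∅
  n4: def={i,n} ue={i}
  n5: def={n} ue={i}

Liveness:
  live n0: ∅→{i,j}
  live n1: {i,j}→∅
  live n2: ∅→{i,j}
  live n3: ∅→{i}
  live n4: {i}→{i}
  live n5: {i}→∅

Interference:
  f↔∅
  i↔{j,m,n}
  j↔{i,m}
  m↔{i,j}
  n↔{i}

N(i) = ["j", "m", "n"]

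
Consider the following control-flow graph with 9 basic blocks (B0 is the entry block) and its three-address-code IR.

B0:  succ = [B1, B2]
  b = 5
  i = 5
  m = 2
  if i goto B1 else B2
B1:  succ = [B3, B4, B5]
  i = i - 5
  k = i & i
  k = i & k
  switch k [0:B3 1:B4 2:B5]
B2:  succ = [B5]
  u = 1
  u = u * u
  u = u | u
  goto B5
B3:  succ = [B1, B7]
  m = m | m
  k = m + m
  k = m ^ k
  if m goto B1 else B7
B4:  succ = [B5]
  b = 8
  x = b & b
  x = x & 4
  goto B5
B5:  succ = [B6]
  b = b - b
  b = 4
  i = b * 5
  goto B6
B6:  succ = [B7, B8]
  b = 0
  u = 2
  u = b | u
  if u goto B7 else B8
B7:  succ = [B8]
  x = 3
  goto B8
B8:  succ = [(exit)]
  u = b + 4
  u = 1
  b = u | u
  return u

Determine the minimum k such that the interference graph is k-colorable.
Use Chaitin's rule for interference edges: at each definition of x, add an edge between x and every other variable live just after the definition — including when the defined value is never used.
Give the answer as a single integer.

Block summaries:
  B0: def={b,i,m} ue=∅
  B1: def={i,k} ue={i}
  B2: def={u} ue=∅
  B3: def={k,m} ue={m}
  B4: def={b,x} ue=∅
  B5: def={b,i} ue={b}
  B6: def={b,u} ue=∅
  B7: def={x} ue=∅
  B8: def={b,u} ue={b}

Live sets:
  B0: in=∅ out={b,i,m}
  B1: in={b,i,m} out={b,i,m}
  B2: in={b} out={b}
  B3: in={b,i,m} out={b,i,m}
  B4: in=∅ out={b}
  B5: in={b} out=∅
  B6: in=∅ out={b}
  B7: in={b} out={b}
  B8: in={b} out=∅

Interference:
  b↔{i,k,m,u,x}
  i↔{b,k,m}
  k↔{b,i,m}
  m↔{b,i,k}
  u↔{b}
  x↔{b}

Colouring:
  lower bound: {b,i,k,m} mutually conflict ⇒ χ ≥ 4
  assign b→R0 i→R1 k→R2 m→R3 u→R1 x→R1 — no edge inside a register ⇒ χ ≤ 4
  χ = 4

Answer: 4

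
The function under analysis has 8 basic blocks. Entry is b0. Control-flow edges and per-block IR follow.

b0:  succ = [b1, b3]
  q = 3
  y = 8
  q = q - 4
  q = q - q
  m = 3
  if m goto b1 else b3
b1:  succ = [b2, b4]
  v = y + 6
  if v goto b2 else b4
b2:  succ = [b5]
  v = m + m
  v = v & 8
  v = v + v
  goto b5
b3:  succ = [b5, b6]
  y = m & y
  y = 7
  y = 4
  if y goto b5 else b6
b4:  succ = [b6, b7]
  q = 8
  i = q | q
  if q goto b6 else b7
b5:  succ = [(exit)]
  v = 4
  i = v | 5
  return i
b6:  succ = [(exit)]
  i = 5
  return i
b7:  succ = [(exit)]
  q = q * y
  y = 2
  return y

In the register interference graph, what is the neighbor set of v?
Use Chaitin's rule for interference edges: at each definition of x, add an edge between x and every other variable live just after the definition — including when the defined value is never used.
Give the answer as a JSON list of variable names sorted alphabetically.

Block summaries:
  b0 def {m,q,y} use ∅
  b1 def {v} use {y}
  b2 def {v} use {m}
  b3 def {y} use {m,y}
  b4 def {i,q} use ∅
  b5 def {i,v} use ∅
  b6 def {i} use ∅
  b7 def {q,y} use {q,y}

Backward fixpoint:
  live b0: ∅→{m,y}
  live b1: {m,y}→{m,y}
  live b2: {m}→∅
  live b3: {m,y}→∅
  live b4: {y}→{q,y}
  live b5: ∅→∅
  live b6: ∅→∅
  live b7: {q,y}→∅

Interference:
  i — {q,y}
  m — {v,y}
  q — {i,y}
  v — {m,y}
  y — {i,m,q,v}

N(v) = ["m", "y"]

Answer: ["m", "y"]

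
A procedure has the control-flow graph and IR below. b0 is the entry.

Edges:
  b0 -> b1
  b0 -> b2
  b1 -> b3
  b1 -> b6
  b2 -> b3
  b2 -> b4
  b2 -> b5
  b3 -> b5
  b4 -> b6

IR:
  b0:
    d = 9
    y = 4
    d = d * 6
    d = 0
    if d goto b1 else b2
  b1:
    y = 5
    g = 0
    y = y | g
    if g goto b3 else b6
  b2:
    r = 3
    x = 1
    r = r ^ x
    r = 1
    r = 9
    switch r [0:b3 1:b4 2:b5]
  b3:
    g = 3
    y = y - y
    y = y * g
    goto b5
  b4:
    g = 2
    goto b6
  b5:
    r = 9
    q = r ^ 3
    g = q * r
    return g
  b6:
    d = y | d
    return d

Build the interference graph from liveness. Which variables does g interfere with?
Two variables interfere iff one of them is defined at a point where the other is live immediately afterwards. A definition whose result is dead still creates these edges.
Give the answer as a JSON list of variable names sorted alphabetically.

Block summaries:
  b0: def={d,y} ue=∅
  b1: def={g,y} ue=∅
  b2: def={r,x} ue=∅
  b3: def={g,y} ue={y}
  b4: def={g} ue=∅
  b5: def={g,q,r} ue=∅
  b6: def={d} ue={d,y}

Live sets:
  b0: in=∅ out={d,y}
  b1: in={d} out={d,y}
  b2: in={d,y} out={d,y}
  b3: in={y} out=∅
  b4: in={d,y} out={d,y}
  b5: in=∅ out=∅
  b6: in={d,y} out=∅

Interfere edges:
  d: {g,r,x,y}
  g: {d,y}
  q: {r}
  r: {d,q,x,y}
  x: {d,r,y}
  y: {d,g,r,x}

N(g) = ["d", "y"]

Answer: ["d", "y"]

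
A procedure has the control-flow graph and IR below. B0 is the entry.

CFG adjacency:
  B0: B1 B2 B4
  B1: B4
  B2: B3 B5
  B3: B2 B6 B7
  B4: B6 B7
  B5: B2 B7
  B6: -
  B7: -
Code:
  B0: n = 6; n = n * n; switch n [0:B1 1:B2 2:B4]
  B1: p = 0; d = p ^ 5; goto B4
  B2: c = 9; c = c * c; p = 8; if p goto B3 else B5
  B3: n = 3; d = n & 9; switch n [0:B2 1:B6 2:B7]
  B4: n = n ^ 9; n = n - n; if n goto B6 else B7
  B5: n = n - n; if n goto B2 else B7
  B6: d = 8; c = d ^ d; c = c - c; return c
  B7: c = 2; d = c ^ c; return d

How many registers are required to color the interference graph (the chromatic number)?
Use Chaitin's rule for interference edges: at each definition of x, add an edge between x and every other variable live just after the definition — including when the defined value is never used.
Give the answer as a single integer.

def/use:
  B0 def {n} use ∅
  B1 def {d,p} use ∅
  B2 def {c,p} use ∅
  B3 def {d,n} use ∅
  B4 def {n} use {n}
  B5 def {n} use {n}
  B6 def {c,d} use ∅
  B7 def {c,d} use ∅

Liveness:
  live B0: ∅→{n}
  live B1: {n}→{n}
  live B2: {n}→{n}
  live B3: ∅→{n}
  live B4: {n}→∅
  live B5: {n}→{n}
  live B6: ∅→∅
  live B7: ∅→∅

Interfere edges:
  c: {n}
  d: {n}
  n: {c,d,p}
  p: {n}

Colouring:
  {c,n} pairwise interfere (2-clique) ⇒ χ ≥ 2
  assign c→r1 d→r1 n→r0 p→r1 — no edge inside a register ⇒ χ ≤ 2
  χ = 2

Answer: 2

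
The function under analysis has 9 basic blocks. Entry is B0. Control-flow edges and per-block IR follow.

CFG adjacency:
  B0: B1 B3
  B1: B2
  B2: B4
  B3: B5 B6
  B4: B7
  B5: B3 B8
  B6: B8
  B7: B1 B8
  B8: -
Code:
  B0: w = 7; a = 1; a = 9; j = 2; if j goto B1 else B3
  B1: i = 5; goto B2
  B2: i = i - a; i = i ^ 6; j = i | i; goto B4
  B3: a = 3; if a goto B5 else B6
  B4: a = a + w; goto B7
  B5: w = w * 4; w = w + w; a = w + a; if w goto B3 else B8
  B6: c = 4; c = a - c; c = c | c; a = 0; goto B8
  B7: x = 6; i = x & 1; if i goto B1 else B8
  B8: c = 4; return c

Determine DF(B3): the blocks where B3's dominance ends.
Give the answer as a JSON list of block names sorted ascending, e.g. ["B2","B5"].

idom tree: B1←B0 B2←B1 B3←B0 B4←B2 B5←B3 B6←B3 B7←B4 B8←B0
Dom∩ at merges:
  B1: preds {B0,B7}: {B0} ∩ {B0,B1,B2,B4,B7} = {B0}; idom=B0
  B3: preds {B0,B5}: {B0} ∩ {B0,B3,B5} = {B0}; idom=B0
  B8: preds {B5,B6,B7}: {B0,B3,B5} ∩ {B0,B3,B6} ∩ {B0,B1,B2,B4,B7} = {B0}; idom=B0

Frontier:
  B1←B0: walk · to B0
  B1←B7: walk B7→B4→B2→B1 to B0
  B3←B0: walk · to B0
  B3←B5: walk B5→B3 to B0
  B8←B5: walk B5→B3 to B0
  B8←B6: walk B6→B3 to B0
  B8←B7: walk B7→B4→B2→B1 to B0
  DF(B0)=∅
  DF(B1)={B1,B8}
  DF(B2)={B1,B8}
  DF(B3)={B3,B8}
  DF(B4)={B1,B8}
  DF(B5)={B3,B8}
  DF(B6)={B8}
  DF(B7)={B1,B8}
  DF(B8)=∅

DF(B3) = ["B3", "B8"]

Answer: ["B3", "B8"]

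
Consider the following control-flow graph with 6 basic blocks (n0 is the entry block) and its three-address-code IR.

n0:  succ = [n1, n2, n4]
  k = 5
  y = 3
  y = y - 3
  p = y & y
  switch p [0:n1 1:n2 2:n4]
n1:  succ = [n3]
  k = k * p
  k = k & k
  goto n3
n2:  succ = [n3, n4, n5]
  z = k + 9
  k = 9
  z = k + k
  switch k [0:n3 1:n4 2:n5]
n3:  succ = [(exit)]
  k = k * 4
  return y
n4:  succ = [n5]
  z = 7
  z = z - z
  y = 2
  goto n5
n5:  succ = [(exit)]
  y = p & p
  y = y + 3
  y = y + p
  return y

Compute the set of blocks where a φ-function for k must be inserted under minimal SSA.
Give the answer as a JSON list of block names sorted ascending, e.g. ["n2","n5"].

Answer: ["n3", "n4", "n5"]

Derivation:
idom tree: n1←n0 n2←n0 n3←n0 n4←n0 n5←n0
Join-block Dom:
  n3: preds {n1,n2}: {n0,n1} ∩ {n0,n2} = {n0}; idom=n0
  n4: preds {n0,n2}: {n0} ∩ {n0,n2} = {n0}; idom=n0
  n5: preds {n2,n4}: {n0,n2} ∩ {n0,n4} = {n0}; idom=n0

DF derivation:
  n3←n1: walk n1 to n0
  n3←n2: walk n2 to n0
  n4←n0: walk · to n0
  n4←n2: walk n2 to n0
  n5←n2: walk n2 to n0
  n5←n4: walk n4 to n0
  n0 → ∅
  n1 → {n3}
  n2 → {n3,n4,n5}
  n3 → ∅
  n4 → {n5}
  n5 → ∅

φ for k: defs {n0,n1,n2,n3}
  DF⁺ = {n3,n4,n5}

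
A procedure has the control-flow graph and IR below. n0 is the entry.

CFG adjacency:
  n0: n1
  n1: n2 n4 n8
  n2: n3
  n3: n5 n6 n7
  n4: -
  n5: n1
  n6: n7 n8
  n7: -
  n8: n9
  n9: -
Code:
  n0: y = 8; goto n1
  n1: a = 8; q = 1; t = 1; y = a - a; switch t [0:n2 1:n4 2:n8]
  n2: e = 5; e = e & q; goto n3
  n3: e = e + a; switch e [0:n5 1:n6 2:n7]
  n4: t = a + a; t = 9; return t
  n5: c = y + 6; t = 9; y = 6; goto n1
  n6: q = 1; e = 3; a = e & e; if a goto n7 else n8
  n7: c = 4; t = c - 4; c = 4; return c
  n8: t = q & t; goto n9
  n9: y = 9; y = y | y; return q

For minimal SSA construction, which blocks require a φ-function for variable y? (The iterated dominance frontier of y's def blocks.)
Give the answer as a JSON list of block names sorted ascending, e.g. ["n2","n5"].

Answer: ["n1"]

Derivation:
idom tree: n1←n0 n2←n1 n3←n2 n4←n1 n5←n3 n6←n3 n7←n3 n8←n1 n9←n8
Dom∩ at merges:
  n1: preds {n0,n5}: {n0} ∩ {n0,n1,n2,n3,n5} = {n0}; idom=n0
  n7: preds {n3,n6}: {n0,n1,n2,n3} ∩ {n0,n1,n2,n3,n6} = {n0,n1,n2,n3}; idom=n3
  n8: preds {n1,n6}: {n0,n1} ∩ {n0,n1,n2,n3,n6} = {n0,n1}; idom=n1

Frontier:
  n1←n0: walk · to n0
  n1←n5: walk n5→n3→n2→n1 to n0
  n7←n3: walk · to n3
  n7←n6: walk n6 to n3
  n8←n1: walk · to n1
  n8←n6: walk n6→n3→n2 to n1
  n0: DF=∅
  n1: DF={n1}
  n2: DF={n1,n8}
  n3: DF={n1,n8}
  n4: DF=∅
  n5: DF={n1}
  n6: DF={n7,n8}
  n7: DF=∅
  n8: DF=∅
  n9: DF=∅

φ for y: defs {n0,n1,n5,n9}
  DF⁺ = {n1}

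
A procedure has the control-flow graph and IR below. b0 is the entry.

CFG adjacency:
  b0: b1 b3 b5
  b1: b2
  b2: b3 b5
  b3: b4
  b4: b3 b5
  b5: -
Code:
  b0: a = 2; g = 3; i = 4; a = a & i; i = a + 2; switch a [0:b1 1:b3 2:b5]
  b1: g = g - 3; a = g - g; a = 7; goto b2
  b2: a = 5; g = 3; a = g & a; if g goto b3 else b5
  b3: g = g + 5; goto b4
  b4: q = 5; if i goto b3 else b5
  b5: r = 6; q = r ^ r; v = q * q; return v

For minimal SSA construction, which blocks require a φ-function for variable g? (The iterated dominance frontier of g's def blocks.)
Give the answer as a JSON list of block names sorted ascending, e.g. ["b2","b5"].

Answer: ["b3", "b5"]

Derivation:
idom tree: b1←b0 b2←b1 b3←b0 b4←b3 b5←b0
Dom∩ at merges:
  b3: preds {b0,b2,b4}: {b0} ∩ {b0,b1,b2} ∩ {b0,b3,b4} = {b0}; idom=b0
  b5: preds {b0,b2,b4}: {b0} ∩ {b0,b1,b2} ∩ {b0,b3,b4} = {b0}; idom=b0

DF derivation:
  join b3 pred b0: · stop@b0
  join b3 pred b2: b2→b1 stop@b0
  join b3 pred b4: b4→b3 stop@b0
  join b5 pred b0: · stop@b0
  join b5 pred b2: b2→b1 stop@b0
  join b5 pred b4: b4→b3 stop@b0
  DF(b0)=∅
  DF(b1)={b3,b5}
  DF(b2)={b3,b5}
  DF(b3)={b3,b5}
  DF(b4)={b3,b5}
  DF(b5)=∅

φ for g: defs {b0,b1,b2,b3}
  DF⁺ = {b3,b5}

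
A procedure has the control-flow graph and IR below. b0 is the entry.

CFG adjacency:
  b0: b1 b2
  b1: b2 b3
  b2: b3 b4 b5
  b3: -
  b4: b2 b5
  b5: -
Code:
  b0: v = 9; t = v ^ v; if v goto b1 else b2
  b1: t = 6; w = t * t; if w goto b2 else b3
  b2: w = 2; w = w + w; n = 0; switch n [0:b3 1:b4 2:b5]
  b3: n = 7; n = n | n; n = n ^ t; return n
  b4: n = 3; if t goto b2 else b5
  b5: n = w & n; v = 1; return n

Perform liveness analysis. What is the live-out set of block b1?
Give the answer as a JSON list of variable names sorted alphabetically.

Answer: ["t"]

Working:
Per-block:
  b0: def={t,v} ue=∅
  b1: def={t,w} ue=∅
  b2: def={n,w} ue=∅
  b3: def={n} ue={t}
  b4: def={n} ue={t}
  b5: def={n,v} ue={n,w}

Live sets:
  b0 li=∅ lo={t}
  b1 li=∅ lo={t}
  b2 li={t} lo={n,t,w}
  b3 li={t} lo=∅
  b4 li={t,w} lo={n,t,w}
  b5 li={n,w} lo=∅

live-out(b1) = ["t"]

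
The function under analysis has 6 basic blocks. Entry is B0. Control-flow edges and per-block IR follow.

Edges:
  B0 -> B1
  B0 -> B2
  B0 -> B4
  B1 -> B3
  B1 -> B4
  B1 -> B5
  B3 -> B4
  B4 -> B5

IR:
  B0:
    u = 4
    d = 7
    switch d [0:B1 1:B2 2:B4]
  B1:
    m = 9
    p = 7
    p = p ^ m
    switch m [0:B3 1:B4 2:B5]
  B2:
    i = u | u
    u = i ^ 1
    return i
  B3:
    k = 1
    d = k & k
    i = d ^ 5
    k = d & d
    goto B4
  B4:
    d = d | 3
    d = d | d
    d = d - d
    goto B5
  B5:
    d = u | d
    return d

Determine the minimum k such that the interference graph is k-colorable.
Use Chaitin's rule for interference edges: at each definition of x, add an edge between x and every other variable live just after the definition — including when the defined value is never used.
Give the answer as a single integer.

Answer: 4

Working:
Block summaries:
  B0 def {d,u} use ∅
  B1 def {m,p} use ∅
  B2 def {i,u} use {u}
  B3 def {d,i,k} use ∅
  B4 def {d} use {d}
  B5 def {d} use {d,u}

Live sets:
  live B0: ∅→{d,u}
  live B1: {d,u}→{d,u}
  live B2: {u}→∅
  live B3: {u}→{d,u}
  live B4: {d,u}→{d,u}
  live B5: {d,u}→∅

Conflict graph:
  d↔{i,k,m,p,u}
  i↔{d,u}
  k↔{d,u}
  m↔{d,p,u}
  p↔{d,m,u}
  u↔{d,i,k,m,p}

Chromatic number:
  clique {d,m,p,u} ⇒ need ≥ 4
  assign d→c0 i→c2 k→c2 m→c2 p→c3 u→c1 — no edge inside a register ⇒ χ ≤ 4
  χ = 4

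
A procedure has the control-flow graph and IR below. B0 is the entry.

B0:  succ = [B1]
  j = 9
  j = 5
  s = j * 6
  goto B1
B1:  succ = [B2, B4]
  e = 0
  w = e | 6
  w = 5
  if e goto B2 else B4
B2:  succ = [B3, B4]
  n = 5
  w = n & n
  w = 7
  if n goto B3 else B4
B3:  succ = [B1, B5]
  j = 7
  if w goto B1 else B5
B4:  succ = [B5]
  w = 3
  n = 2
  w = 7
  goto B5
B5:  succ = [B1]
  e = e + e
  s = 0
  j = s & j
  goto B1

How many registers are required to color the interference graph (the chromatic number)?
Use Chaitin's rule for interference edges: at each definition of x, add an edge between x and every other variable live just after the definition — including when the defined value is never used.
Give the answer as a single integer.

Block summaries:
  B0: {j,s} / ∅
  B1: {e,w} / ∅
  B2: {n,w} / ∅
  B3: {j} / {w}
  B4: {n,w} / ∅
  B5: {e,j,s} / {e,j}

Backward fixpoint:
  B0: in=∅ out={j}
  B1: in={j} out={e,j}
  B2: in={e,j} out={e,j,w}
  B3: in={e,w} out={e,j}
  B4: in={e,j} out={e,j}
  B5: in={e,j} out={j}

Conflict graph:
  e — {j,n,w}
  j — {e,n,s,w}
  n — {e,j,w}
  s — {j}
  w — {e,j,n}

Chromatic number:
  clique {e,j,n,w} ⇒ need ≥ 4
  4-colouring: c0={j}  c1={e,s}  c2={n}  c3={w}
  χ = 4

Answer: 4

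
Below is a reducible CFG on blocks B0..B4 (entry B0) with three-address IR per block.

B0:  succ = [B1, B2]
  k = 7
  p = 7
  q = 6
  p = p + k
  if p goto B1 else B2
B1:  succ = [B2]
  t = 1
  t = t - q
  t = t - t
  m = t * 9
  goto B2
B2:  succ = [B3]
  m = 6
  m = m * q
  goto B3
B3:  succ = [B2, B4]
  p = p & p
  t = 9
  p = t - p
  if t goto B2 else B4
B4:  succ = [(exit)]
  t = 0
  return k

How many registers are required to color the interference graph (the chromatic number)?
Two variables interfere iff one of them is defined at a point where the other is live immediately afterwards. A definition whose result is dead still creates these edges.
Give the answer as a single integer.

def/use:
  B0 def {k,p,q} use ∅
  B1 def {m,t} use {q}
  B2 def {m} use {q}
  B3 def {p,t} use {p}
  B4 def {t} use {k}

Backward fixpoint:
  B0 li=∅ lo={k,p,q}
  B1 li={k,p,q} lo={k,p,q}
  B2 li={k,p,q} lo={k,p,q}
  B3 li={k,p,q} lo={k,p,q}
  B4 li={k} lo=∅

Conflict graph:
  k↔{m,p,q,t}
  m↔{k,p,q}
  p↔{k,m,q,t}
  q↔{k,m,p,t}
  t↔{k,p,q}

Colouring:
  lower bound: {k,m,p,q} mutually conflict ⇒ χ ≥ 4
  4-colouring: c0={k}  c1={p}  c2={q}  c3={m,t}
  χ = 4

Answer: 4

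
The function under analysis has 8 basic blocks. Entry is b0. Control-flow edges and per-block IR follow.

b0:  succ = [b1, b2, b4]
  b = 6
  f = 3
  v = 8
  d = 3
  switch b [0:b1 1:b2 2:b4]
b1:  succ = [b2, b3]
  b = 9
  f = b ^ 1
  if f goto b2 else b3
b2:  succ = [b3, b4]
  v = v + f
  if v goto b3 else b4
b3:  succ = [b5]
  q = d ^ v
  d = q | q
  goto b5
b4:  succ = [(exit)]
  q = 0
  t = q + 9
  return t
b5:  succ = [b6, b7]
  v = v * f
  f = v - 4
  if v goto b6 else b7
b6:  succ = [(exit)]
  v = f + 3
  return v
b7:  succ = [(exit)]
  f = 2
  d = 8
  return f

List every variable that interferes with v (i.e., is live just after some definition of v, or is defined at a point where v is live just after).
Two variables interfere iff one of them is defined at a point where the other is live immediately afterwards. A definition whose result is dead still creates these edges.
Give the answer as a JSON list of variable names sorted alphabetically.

Per-block:
  b0 def {b,d,f,v} use ∅
  b1 def {b,f} use ∅
  b2 def {v} use {f,v}
  b3 def {d,q} use {d,v}
  b4 def {q,t} use ∅
  b5 def {f,v} use {f,v}
  b6 def {v} use {f}
  b7 def {d,f} use ∅

Live sets:
  b0: in=∅ out={d,f,v}
  b1: in={d,v} out={d,f,v}
  b2: in={d,f,v} out={d,f,v}
  b3: in={d,f,v} out={f,v}
  b4: in=∅ out=∅
  b5: in={f,v} out={f}
  b6: in={f} out=∅
  b7: in=∅ out=∅

Interfere edges:
  b↔{d,f,v}
  d↔{b,f,v}
  f↔{b,d,q,v}
  q↔{f,v}
  t↔∅
  v↔{b,d,f,q}

N(v) = ["b", "d", "f", "q"]

Answer: ["b", "d", "f", "q"]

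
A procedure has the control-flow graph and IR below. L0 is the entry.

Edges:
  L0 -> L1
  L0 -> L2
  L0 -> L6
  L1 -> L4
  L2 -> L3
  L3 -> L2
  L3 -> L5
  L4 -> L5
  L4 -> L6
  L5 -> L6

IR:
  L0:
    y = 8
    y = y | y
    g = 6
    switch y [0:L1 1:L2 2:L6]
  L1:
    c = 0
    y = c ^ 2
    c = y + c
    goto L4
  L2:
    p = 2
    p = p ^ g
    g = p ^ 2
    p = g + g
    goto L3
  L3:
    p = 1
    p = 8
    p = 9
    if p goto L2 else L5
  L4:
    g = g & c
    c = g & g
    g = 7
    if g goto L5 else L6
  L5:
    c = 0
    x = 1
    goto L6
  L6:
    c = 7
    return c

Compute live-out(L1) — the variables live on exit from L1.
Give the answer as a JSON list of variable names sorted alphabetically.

def/use:
  L0: {g,y} / ∅
  L1: {c,y} / ∅
  L2: {g,p} / {g}
  L3: {p} / ∅
  L4: {c,g} / {c,g}
  L5: {c,x} / ∅
  L6: {c} / ∅

Liveness:
  L0 li=∅ lo={g}
  L1 li={g} lo={c,g}
  L2 li={g} lo={g}
  L3 li={g} lo={g}
  L4 li={c,g} lo=∅
  L5 li=∅ lo=∅
  L6 li=∅ lo=∅

live-out(L1) = ["c", "g"]

Answer: ["c", "g"]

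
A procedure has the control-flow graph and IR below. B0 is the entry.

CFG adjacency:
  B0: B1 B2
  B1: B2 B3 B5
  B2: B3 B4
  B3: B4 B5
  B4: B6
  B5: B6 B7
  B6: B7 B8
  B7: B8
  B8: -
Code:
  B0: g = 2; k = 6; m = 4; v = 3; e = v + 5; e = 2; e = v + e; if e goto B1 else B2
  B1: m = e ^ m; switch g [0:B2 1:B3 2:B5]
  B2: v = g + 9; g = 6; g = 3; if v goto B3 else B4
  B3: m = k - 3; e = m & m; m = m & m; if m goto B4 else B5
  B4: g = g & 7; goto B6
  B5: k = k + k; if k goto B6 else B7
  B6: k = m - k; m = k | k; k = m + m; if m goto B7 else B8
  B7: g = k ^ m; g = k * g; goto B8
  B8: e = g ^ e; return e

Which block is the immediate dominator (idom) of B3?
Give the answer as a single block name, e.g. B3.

idom tree: B1←B0 B2←B0 B3←B0 B4←B0 B5←B0 B6←B0 B7←B0 B8←B0
Dom∩ at merges:
  B2: preds {B0,B1}: {B0} ∩ {B0,B1} = {B0}; idom=B0
  B3: preds {B1,B2}: {B0,B1} ∩ {B0,B2} = {B0}; idom=B0
  B4: preds {B2,B3}: {B0,B2} ∩ {B0,B3} = {B0}; idom=B0
  B5: preds {B1,B3}: {B0,B1} ∩ {B0,B3} = {B0}; idom=B0
  B6: preds {B4,B5}: {B0,B4} ∩ {B0,B5} = {B0}; idom=B0
  B7: preds {B5,B6}: {B0,B5} ∩ {B0,B6} = {B0}; idom=B0
  B8: preds {B6,B7}: {B0,B6} ∩ {B0,B7} = {B0}; idom=B0

idom(B3) = B0

Answer: B0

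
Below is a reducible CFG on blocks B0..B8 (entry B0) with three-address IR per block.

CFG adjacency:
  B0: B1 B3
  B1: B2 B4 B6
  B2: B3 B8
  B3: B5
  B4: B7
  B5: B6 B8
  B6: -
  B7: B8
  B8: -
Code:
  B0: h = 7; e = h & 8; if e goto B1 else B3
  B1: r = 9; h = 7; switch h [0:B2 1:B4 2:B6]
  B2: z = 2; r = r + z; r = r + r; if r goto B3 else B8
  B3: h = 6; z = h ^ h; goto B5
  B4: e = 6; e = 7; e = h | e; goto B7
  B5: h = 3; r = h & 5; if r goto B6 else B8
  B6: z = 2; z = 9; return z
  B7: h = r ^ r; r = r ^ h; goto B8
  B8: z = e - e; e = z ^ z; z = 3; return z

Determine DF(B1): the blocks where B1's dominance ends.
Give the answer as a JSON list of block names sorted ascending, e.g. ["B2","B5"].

Answer: ["B3", "B6", "B8"]

Working:
idom tree: B1←B0 B2←B1 B3←B0 B4←B1 B5←B3 B6←B0 B7←B4 B8←B0
Dom at joins:
  B3: preds {B0,B2}: {B0} ∩ {B0,B1,B2} = {B0}; idom=B0
  B6: preds {B1,B5}: {B0,B1} ∩ {B0,B3,B5} = {B0}; idom=B0
  B8: preds {B2,B5,B7}: {B0,B1,B2} ∩ {B0,B3,B5} ∩ {B0,B1,B4,B7} = {B0}; idom=B0

DF walk-up:
  B3←B0: walk · to B0
  B3←B2: walk B2→B1 to B0
  B6←B1: walk B1 to B0
  B6←B5: walk B5→B3 to B0
  B8←B2: walk B2→B1 to B0
  B8←B5: walk B5→B3 to B0
  B8←B7: walk B7→B4→B1 to B0
  DF(B0)=∅
  DF(B1)={B3,B6,B8}
  DF(B2)={B3,B8}
  DF(B3)={B6,B8}
  DF(B4)={B8}
  DF(B5)={B6,B8}
  DF(B6)=∅
  DF(B7)={B8}
  DF(B8)=∅

DF(B1) = ["B3", "B6", "B8"]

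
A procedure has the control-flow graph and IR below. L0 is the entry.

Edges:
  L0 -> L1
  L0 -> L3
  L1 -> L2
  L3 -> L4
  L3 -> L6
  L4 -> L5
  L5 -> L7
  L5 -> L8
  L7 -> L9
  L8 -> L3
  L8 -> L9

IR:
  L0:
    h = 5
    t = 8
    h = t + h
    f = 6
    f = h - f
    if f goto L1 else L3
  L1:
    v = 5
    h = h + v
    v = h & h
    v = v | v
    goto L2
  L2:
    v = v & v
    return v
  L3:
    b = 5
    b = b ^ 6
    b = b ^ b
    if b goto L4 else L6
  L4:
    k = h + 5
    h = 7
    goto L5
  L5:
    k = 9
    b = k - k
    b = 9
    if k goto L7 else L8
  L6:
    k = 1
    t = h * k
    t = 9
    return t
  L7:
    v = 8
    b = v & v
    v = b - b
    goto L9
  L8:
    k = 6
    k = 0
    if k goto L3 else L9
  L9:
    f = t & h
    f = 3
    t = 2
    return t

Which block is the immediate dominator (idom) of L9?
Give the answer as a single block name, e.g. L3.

idom tree: L1←L0 L2←L1 L3←L0 L4←L3 L5←L4 L6←L3 L7←L5 L8←L5 L9←L5
Join-block Dom:
  L3: preds {L0,L8}: {L0} ∩ {L0,L3,L4,L5,L8} = {L0}; idom=L0
  L9: preds {L7,L8}: {L0,L3,L4,L5,L7} ∩ {L0,L3,L4,L5,L8} = {L0,L3,L4,L5}; idom=L5

idom(L9) = L5

Answer: L5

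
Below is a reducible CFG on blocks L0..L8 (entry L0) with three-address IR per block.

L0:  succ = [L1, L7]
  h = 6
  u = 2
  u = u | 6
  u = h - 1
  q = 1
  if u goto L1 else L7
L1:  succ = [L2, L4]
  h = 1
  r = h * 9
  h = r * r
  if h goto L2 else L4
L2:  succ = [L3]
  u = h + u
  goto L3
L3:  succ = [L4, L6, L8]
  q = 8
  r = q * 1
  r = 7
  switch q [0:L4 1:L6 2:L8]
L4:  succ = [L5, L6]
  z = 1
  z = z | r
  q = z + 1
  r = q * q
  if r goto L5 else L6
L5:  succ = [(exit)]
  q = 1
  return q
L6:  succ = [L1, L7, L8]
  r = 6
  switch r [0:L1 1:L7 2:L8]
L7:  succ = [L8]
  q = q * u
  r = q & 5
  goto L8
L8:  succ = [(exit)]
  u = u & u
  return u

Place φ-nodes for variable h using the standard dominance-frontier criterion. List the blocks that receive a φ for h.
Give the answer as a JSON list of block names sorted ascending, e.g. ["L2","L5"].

idom tree: L1←L0 L2←L1 L3←L2 L4←L1 L5←L4 L6←L1 L7←L0 L8←L0
Join-block Dom:
  L1: preds {L0,L6}: {L0} ∩ {L0,L1,L6} = {L0}; idom=L0
  L4: preds {L1,L3}: {L0,L1} ∩ {L0,L1,L2,L3} = {L0,L1}; idom=L1
  L6: preds {L3,L4}: {L0,L1,L2,L3} ∩ {L0,L1,L4} = {L0,L1}; idom=L1
  L7: preds {L0,L6}: {L0} ∩ {L0,L1,L6} = {L0}; idom=L0
  L8: preds {L3,L6,L7}: {L0,L1,L2,L3} ∩ {L0,L1,L6} ∩ {L0,L7} = {L0}; idom=L0

DF walk-up:
  L1←L0: walk · to L0
  L1←L6: walk L6→L1 to L0
  L4←L1: walk · to L1
  L4←L3: walk L3→L2 to L1
  L6←L3: walk L3→L2 to L1
  L6←L4: walk L4 to L1
  L7←L0: walk · to L0
  L7←L6: walk L6→L1 to L0
  L8←L3: walk L3→L2→L1 to L0
  L8←L6: walk L6→L1 to L0
  L8←L7: walk L7 to L0
  L0 → ∅
  L1 → {L1,L7,L8}
  L2 → {L4,L6,L8}
  L3 → {L4,L6,L8}
  L4 → {L6}
  L5 → ∅
  L6 → {L1,L7,L8}
  L7 → {L8}
  L8 → ∅

φ for h: defs {L0,L1}
  DF⁺ = {L1,L7,L8}

Answer: ["L1", "L7", "L8"]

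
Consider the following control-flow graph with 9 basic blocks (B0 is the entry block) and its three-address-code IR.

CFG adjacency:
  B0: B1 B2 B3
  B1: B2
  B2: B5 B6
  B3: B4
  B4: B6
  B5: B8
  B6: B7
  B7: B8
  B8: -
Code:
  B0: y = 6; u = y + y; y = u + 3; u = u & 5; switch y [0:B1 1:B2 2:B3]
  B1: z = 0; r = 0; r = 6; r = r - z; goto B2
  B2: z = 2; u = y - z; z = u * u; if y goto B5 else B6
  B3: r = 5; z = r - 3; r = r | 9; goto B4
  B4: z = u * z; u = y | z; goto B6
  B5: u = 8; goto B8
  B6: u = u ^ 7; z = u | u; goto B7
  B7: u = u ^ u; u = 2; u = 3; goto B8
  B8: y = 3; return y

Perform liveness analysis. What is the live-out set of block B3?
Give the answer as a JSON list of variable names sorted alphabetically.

Per-block:
  B0: def={u,y} ue=∅
  B1: def={r,z} ue=∅
  B2: def={u,z} ue={y}
  B3: def={r,z} ue=∅
  B4: def={u,z} ue={u,y,z}
  B5: def={u} ue=∅
  B6: def={u,z} ue={u}
  B7: def={u} ue={u}
  B8: def={y} ue=∅

Backward fixpoint:
  live B0: ∅→{u,y}
  live B1: {y}→{y}
  live B2: {y}→{u}
  live B3: {u,y}→{u,y,z}
  live B4: {u,y,z}→{u}
  live B5: ∅→∅
  live B6: {u}→{u}
  live B7: {u}→∅
  live B8: ∅→∅

live-out(B3) = ["u", "y", "z"]

Answer: ["u", "y", "z"]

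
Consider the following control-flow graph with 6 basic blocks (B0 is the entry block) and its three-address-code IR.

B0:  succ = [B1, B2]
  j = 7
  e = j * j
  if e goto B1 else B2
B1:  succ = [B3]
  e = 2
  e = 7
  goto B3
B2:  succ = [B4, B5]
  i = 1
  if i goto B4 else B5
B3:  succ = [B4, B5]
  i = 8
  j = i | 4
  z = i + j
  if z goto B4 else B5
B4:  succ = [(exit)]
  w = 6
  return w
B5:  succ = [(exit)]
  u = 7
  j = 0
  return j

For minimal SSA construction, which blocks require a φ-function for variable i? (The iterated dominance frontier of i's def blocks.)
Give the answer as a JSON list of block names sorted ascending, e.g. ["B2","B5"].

idom tree: B1←B0 B2←B0 B3←B1 B4←B0 B5←B0
Join-block Dom:
  B4: preds {B2,B3}: {B0,B2} ∩ {B0,B1,B3} = {B0}; idom=B0
  B5: preds {B2,B3}: {B0,B2} ∩ {B0,B1,B3} = {B0}; idom=B0

DF walk-up:
  join B4 pred B2: B2 stop@B0
  join B4 pred B3: B3→B1 stop@B0
  join B5 pred B2: B2 stop@B0
  join B5 pred B3: B3→B1 stop@B0
  B0: DF=∅
  B1: DF={B4,B5}
  B2: DF={B4,B5}
  B3: DF={B4,B5}
  B4: DF=∅
  B5: DF=∅

φ for i: defs {B2,B3}
  DF⁺ = {B4,B5}

Answer: ["B4", "B5"]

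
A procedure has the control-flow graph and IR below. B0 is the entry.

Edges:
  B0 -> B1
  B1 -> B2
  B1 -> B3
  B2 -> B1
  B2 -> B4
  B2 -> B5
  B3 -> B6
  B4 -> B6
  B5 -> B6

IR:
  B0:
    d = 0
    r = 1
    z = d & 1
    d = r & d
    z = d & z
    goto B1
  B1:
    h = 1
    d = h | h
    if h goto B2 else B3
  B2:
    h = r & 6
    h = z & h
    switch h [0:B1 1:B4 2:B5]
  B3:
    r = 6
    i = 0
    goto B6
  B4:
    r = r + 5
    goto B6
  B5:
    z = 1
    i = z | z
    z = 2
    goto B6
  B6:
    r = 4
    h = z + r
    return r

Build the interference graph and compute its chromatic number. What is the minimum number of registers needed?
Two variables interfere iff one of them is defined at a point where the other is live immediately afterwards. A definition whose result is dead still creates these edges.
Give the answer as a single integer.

Block summaries:
  B0: {d,r,z} / ∅
  B1: {d,h} / ∅
  B2: {h} / {r,z}
  B3: {i,r} / ∅
  B4: {r} / {r}
  B5: {i,z} / ∅
  B6: {h,r} / {z}

Liveness:
  B0 li=∅ lo={r,z}
  B1 li={r,z} lo={r,z}
  B2 li={r,z} lo={r,z}
  B3 li={z} lo={z}
  B4 li={r,z} lo={z}
  B5 li=∅ lo={z}
  B6 li={z} lo=∅

Conflict graph:
  d↔{h,r,z}
  h↔{d,r,z}
  i↔{z}
  r↔{d,h,z}
  z↔{d,h,i,r}

Chromatic number:
  {d,h,r,z} pairwise interfere (4-clique) ⇒ χ ≥ 4
  assign d→c1 h→c2 i→c1 r→c3 z→c0 — no edge inside a register ⇒ χ ≤ 4
  χ = 4

Answer: 4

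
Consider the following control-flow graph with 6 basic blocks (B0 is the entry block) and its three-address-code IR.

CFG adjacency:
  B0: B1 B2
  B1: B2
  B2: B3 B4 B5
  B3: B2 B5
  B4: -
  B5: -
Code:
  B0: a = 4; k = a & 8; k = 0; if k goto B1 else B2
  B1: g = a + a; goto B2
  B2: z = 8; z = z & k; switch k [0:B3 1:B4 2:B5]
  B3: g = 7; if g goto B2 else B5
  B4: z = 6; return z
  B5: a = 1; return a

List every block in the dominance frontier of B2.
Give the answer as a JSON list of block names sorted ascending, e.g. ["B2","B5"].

Answer: ["B2"]

Working:
idom tree: B1←B0 B2←B0 B3←B2 B4←B2 B5←B2
Join-block Dom:
  B2: preds {B0,B1,B3}: {B0} ∩ {B0,B1} ∩ {B0,B2,B3} = {B0}; idom=B0
  B5: preds {B2,B3}: {B0,B2} ∩ {B0,B2,B3} = {B0,B2}; idom=B2

Frontier:
  join B2 pred B0: · stop@B0
  join B2 pred B1: B1 stop@B0
  join B2 pred B3: B3→B2 stop@B0
  join B5 pred B2: · stop@B2
  join B5 pred B3: B3 stop@B2
  B0 → ∅
  B1 → {B2}
  B2 → {B2}
  B3 → {B2,B5}
  B4 → ∅
  B5 → ∅

DF(B2) = ["B2"]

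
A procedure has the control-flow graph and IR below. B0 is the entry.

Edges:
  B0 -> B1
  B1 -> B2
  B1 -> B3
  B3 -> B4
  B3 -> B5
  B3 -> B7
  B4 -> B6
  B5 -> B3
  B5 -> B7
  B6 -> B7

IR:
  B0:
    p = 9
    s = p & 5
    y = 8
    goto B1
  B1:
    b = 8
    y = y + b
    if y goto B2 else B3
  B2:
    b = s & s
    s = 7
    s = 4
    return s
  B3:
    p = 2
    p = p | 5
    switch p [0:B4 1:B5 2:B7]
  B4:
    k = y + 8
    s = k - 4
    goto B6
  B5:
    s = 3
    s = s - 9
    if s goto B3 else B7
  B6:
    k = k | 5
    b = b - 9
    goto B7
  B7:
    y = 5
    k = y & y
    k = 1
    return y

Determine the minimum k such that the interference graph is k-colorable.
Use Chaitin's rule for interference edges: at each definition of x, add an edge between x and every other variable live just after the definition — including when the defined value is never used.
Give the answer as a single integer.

Block summaries:
  B0: def={p,s,y} ue=∅
  B1: def={b,y} ue={y}
  B2: def={b,s} ue={s}
  B3: def={p} ue=∅
  B4: def={k,s} ue={y}
  B5: def={s} ue=∅
  B6: def={b,k} ue={b,k}
  B7: def={k,y} ue=∅

Liveness:
  live B0: ∅→{s,y}
  live B1: {s,y}→{b,s,y}
  live B2: {s}→∅
  live B3: {b,y}→{b,y}
  live B4: {b,y}→{b,k}
  live B5: {b,y}→{b,y}
  live B6: {b,k}→∅
  live B7: ∅→∅

Conflict graph:
  b — {k,p,s,y}
  k — {b,s,y}
  p — {b,y}
  s — {b,k,y}
  y — {b,k,p,s}

Chromatic number:
  {b,k,s,y} pairwise interfere (4-clique) ⇒ χ ≥ 4
  assign b→r0 k→r2 p→r2 s→r3 y→r1 — no edge inside a register ⇒ χ ≤ 4
  χ = 4

Answer: 4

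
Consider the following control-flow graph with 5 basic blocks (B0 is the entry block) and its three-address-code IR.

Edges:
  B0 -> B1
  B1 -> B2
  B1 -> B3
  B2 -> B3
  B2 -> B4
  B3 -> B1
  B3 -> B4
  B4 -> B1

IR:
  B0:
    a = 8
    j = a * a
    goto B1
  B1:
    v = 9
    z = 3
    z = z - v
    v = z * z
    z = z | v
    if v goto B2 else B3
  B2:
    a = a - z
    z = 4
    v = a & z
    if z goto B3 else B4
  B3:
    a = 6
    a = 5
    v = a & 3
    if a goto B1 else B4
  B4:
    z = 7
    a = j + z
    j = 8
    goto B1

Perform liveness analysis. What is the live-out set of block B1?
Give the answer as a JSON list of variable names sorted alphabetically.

Answer: ["a", "j", "z"]

Derivation:
Block summaries:
  B0: def={a,j} ue=∅
  B1: def={v,z} ue=∅
  B2: def={a,v,z} ue={a,z}
  B3: def={a,v} ue=∅
  B4: def={a,j,z} ue={j}

Backward fixpoint:
  B0 li=∅ lo={a,j}
  B1 li={a,j} lo={a,j,z}
  B2 li={a,j,z} lo={j}
  B3 li={j} lo={a,j}
  B4 li={j} lo={a,j}

live-out(B1) = ["a", "j", "z"]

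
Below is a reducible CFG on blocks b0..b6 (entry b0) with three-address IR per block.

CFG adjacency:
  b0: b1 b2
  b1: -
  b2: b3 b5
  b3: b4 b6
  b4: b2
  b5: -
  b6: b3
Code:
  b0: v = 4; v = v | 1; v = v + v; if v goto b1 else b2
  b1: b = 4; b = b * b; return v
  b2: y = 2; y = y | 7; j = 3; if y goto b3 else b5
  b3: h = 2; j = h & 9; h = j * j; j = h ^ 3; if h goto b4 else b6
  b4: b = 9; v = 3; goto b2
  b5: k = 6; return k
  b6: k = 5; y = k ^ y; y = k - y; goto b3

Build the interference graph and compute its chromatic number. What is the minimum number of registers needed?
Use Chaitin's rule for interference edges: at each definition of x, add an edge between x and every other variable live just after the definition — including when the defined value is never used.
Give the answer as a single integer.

Answer: 3

Analysis:
def/use:
  b0 def {v} use ∅
  b1 def {b} use {v}
  b2 def {j,y} use ∅
  b3 def {h,j} use ∅
  b4 def {b,v} use ∅
  b5 def {k} use ∅
  b6 def {k,y} use {y}

Liveness:
  live b0: ∅→{v}
  live b1: {v}→∅
  live b2: ∅→{y}
  live b3: {y}→{y}
  live b4: ∅→∅
  live b5: ∅→∅
  live b6: {y}→{y}

Interfere edges:
  b: {v}
  h: {j,y}
  j: {h,y}
  k: {y}
  v: {b}
  y: {h,j,k}

Colouring:
  clique {h,j,y} ⇒ need ≥ 3
  3-colouring: r0={b,y}  r1={h,k,v}  r2={j}
  χ = 3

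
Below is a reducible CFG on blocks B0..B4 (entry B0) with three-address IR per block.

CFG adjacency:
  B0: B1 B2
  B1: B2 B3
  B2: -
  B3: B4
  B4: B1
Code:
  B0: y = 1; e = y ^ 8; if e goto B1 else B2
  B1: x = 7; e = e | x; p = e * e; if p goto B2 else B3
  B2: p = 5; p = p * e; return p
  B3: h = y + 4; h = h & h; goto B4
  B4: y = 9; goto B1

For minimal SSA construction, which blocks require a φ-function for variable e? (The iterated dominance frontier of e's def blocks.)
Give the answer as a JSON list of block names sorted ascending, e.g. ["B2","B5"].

Answer: ["B1", "B2"]

Derivation:
idom tree: B1←B0 B2←B0 B3←B1 B4←B3
Dom at joins:
  B1: preds {B0,B4}: {B0} ∩ {B0,B1,B3,B4} = {B0}; idom=B0
  B2: preds {B0,B1}: {B0} ∩ {B0,B1} = {B0}; idom=B0

DF walk-up:
  join B1 pred B0: · stop@B0
  join B1 pred B4: B4→B3→B1 stop@B0
  join B2 pred B0: · stop@B0
  join B2 pred B1: B1 stop@B0
  B0: DF=∅
  B1: DF={B1,B2}
  B2: DF=∅
  B3: DF={B1}
  B4: DF={B1}

φ for e: defs {B0,B1}
  DF⁺ = {B1,B2}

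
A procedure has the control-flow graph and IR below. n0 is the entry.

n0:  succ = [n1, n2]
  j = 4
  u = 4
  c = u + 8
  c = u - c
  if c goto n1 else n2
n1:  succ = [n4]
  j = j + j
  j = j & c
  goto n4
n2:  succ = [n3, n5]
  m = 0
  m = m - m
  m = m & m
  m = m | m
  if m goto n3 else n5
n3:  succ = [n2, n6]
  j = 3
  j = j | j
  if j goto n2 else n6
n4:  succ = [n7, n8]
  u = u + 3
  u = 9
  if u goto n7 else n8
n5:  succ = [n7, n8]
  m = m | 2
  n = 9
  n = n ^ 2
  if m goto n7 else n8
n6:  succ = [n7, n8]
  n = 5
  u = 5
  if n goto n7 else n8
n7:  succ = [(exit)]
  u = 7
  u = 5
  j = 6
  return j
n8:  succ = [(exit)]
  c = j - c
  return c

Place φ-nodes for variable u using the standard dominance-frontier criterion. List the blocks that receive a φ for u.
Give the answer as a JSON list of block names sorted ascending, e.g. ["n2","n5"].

idom tree: n1←n0 n2←n0 n3←n2 n4←n1 n5←n2 n6←n3 n7←n0 n8←n0
Join-block Dom:
  n2: preds {n0,n3}: {n0} ∩ {n0,n2,n3} = {n0}; idom=n0
  n7: preds {n4,n5,n6}: {n0,n1,n4} ∩ {n0,n2,n5} ∩ {n0,n2,n3,n6} = {n0}; idom=n0
  n8: preds {n4,n5,n6}: {n0,n1,n4} ∩ {n0,n2,n5} ∩ {n0,n2,n3,n6} = {n0}; idom=n0

DF derivation:
  n2←n0: walk · to n0
  n2←n3: walk n3→n2 to n0
  n7←n4: walk n4→n1 to n0
  n7←n5: walk n5→n2 to n0
  n7←n6: walk n6→n3→n2 to n0
  n8←n4: walk n4→n1 to n0
  n8←n5: walk n5→n2 to n0
  n8←n6: walk n6→n3→n2 to n0
  n0 → ∅
  n1 → {n7,n8}
  n2 → {n2,n7,n8}
  n3 → {n2,n7,n8}
  n4 → {n7,n8}
  n5 → {n7,n8}
  n6 → {n7,n8}
  n7 → ∅
  n8 → ∅

φ for u: defs {n0,n4,n6,n7}
  DF⁺ = {n7,n8}

Answer: ["n7", "n8"]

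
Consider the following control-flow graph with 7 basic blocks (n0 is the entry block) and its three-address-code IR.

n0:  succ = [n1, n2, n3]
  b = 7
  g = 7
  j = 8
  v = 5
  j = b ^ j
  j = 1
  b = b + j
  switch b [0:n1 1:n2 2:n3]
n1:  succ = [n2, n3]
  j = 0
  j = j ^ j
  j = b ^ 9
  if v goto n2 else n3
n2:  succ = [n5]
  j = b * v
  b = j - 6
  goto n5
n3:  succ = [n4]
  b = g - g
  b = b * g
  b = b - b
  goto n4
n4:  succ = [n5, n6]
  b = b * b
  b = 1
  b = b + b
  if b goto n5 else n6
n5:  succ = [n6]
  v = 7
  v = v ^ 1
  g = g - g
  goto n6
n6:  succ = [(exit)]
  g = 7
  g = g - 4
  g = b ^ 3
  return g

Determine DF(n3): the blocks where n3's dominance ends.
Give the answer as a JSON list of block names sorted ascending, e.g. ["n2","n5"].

idom tree: n1←n0 n2←n0 n3←n0 n4←n3 n5←n0 n6←n0
Dom∩ at merges:
  n2: preds {n0,n1}: {n0} ∩ {n0,n1} = {n0}; idom=n0
  n3: preds {n0,n1}: {n0} ∩ {n0,n1} = {n0}; idom=n0
  n5: preds {n2,n4}: {n0,n2} ∩ {n0,n3,n4} = {n0}; idom=n0
  n6: preds {n4,n5}: {n0,n3,n4} ∩ {n0,n5} = {n0}; idom=n0

Frontier:
  join n2 pred n0: · stop@n0
  join n2 pred n1: n1 stop@n0
  join n3 pred n0: · stop@n0
  join n3 pred n1: n1 stop@n0
  join n5 pred n2: n2 stop@n0
  join n5 pred n4: n4→n3 stop@n0
  join n6 pred n4: n4→n3 stop@n0
  join n6 pred n5: n5 stop@n0
  DF(n0)=∅
  DF(n1)={n2,n3}
  DF(n2)={n5}
  DF(n3)={n5,n6}
  DF(n4)={n5,n6}
  DF(n5)={n6}
  DF(n6)=∅

DF(n3) = ["n5", "n6"]

Answer: ["n5", "n6"]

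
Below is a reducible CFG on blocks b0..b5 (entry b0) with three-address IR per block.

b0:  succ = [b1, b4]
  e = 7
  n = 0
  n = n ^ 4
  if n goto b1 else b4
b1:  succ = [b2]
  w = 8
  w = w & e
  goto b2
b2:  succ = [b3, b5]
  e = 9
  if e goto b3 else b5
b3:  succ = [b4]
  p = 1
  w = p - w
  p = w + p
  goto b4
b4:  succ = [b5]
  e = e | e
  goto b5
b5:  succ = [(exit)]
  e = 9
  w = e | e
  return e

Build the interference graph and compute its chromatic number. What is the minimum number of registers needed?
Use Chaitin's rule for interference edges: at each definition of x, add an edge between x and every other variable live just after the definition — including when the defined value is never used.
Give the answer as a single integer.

Per-block:
  b0: {e,n} / ∅
  b1: {w} / {e}
  b2: {e} / ∅
  b3: {p,w} / {w}
  b4: {e} / {e}
  b5: {e,w} / ∅

Liveness:
  live b0: ∅→{e}
  live b1: {e}→{w}
  live b2: {w}→{e,w}
  live b3: {e,w}→{e}
  live b4: {e}→∅
  live b5: ∅→∅

Conflict graph:
  e↔{n,p,w}
  n↔{e}
  p↔{e,w}
  w↔{e,p}

Registers:
  clique {e,p,w} ⇒ need ≥ 3
  assign e→r0 n→r1 p→r1 w→r2 — no edge inside a register ⇒ χ ≤ 3
  χ = 3

Answer: 3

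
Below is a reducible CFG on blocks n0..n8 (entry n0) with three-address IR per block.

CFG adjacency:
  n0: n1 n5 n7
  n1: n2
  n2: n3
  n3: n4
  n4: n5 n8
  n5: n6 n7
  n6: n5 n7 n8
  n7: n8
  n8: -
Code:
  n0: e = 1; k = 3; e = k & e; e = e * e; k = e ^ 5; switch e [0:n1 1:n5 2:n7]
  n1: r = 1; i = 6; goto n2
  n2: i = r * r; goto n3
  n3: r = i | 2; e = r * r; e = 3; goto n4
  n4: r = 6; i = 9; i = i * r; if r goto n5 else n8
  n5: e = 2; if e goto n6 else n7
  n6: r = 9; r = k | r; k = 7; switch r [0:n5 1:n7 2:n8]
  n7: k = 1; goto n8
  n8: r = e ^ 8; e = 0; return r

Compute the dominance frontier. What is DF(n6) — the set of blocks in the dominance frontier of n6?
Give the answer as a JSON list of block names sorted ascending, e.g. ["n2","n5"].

idom tree: n1←n0 n2←n1 n3←n2 n4←n3 n5←n0 n6←n5 n7←n0 n8←n0
Join-block Dom:
  n5: preds {n0,n4,n6}: {n0} ∩ {n0,n1,n2,n3,n4} ∩ {n0,n5,n6} = {n0}; idom=n0
  n7: preds {n0,n5,n6}: {n0} ∩ {n0,n5} ∩ {n0,n5,n6} = {n0}; idom=n0
  n8: preds {n4,n6,n7}: {n0,n1,n2,n3,n4} ∩ {n0,n5,n6} ∩ {n0,n7} = {n0}; idom=n0

DF derivation:
  n5←n0: walk · to n0
  n5←n4: walk n4→n3→n2→n1 to n0
  n5←n6: walk n6→n5 to n0
  n7←n0: walk · to n0
  n7←n5: walk n5 to n0
  n7←n6: walk n6→n5 to n0
  n8←n4: walk n4→n3→n2→n1 to n0
  n8←n6: walk n6→n5 to n0
  n8←n7: walk n7 to n0
  n0: DF=∅
  n1: DF={n5,n8}
  n2: DF={n5,n8}
  n3: DF={n5,n8}
  n4: DF={n5,n8}
  n5: DF={n5,n7,n8}
  n6: DF={n5,n7,n8}
  n7: DF={n8}
  n8: DF=∅

DF(n6) = ["n5", "n7", "n8"]

Answer: ["n5", "n7", "n8"]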